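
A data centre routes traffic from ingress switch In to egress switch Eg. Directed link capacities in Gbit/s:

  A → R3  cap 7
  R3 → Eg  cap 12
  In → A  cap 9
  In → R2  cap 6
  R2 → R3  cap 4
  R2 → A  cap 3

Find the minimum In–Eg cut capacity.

Augment In→R2→R3→Eg: bottleneck 4, flow now 4.
Augment In→A→R3→Eg: bottleneck 7, flow now 11.
No augmenting path remains; maximum flow = 11.
By max-flow min-cut, the minimum cut capacity equals the max flow.
In the residual graph, reachable from In: {In, R2, A}.
Min-cut edges: R2→R3 (4), A→R3 (7); capacity 4 + 7 = 11.

11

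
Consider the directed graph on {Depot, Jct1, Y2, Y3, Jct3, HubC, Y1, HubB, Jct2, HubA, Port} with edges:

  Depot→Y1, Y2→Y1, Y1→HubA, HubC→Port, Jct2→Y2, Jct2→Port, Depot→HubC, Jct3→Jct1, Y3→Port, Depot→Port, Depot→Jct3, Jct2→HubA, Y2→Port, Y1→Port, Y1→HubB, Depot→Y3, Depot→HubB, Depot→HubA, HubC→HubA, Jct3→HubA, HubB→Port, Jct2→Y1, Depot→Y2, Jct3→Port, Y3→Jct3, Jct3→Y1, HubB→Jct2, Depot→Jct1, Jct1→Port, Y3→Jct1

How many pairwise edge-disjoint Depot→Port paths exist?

8

Assign every edge capacity 1; by Menger, the answer equals the max flow.
Path Depot→Port (+1); total 1.
Path Depot→Jct1→Port (+1); total 2.
Path Depot→Y2→Port (+1); total 3.
Path Depot→Y3→Port (+1); total 4.
Path Depot→Jct3→Port (+1); total 5.
Path Depot→HubC→Port (+1); total 6.
Path Depot→Y1→Port (+1); total 7.
Path Depot→HubB→Port (+1); total 8.
No residual Depot→Port path; max flow = 8.
Certifying cut of size 8: {Depot→HubB, Depot→HubC, Depot→Jct1, Depot→Jct3, Depot→Port, Depot→Y1, Depot→Y2, Depot→Y3}.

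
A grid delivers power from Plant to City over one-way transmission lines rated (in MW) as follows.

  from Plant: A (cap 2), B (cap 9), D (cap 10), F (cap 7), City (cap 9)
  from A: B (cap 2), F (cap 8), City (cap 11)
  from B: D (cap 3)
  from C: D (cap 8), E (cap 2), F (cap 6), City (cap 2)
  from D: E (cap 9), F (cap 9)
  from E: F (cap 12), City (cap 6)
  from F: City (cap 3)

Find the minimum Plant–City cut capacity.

20

Augment Plant→City: bottleneck 9, flow now 9.
Augment Plant→A→City: bottleneck 2, flow now 11.
Augment Plant→F→City: bottleneck 3, flow now 14.
Augment Plant→D→E→City: bottleneck 6, flow now 20.
No augmenting path remains; maximum flow = 20.
By max-flow min-cut, the minimum cut capacity equals the max flow.
In the residual graph, reachable from Plant: {Plant, B, D, E, F}.
Min-cut edges: Plant→A (2), Plant→City (9), E→City (6), F→City (3); capacity 2 + 9 + 6 + 3 = 20.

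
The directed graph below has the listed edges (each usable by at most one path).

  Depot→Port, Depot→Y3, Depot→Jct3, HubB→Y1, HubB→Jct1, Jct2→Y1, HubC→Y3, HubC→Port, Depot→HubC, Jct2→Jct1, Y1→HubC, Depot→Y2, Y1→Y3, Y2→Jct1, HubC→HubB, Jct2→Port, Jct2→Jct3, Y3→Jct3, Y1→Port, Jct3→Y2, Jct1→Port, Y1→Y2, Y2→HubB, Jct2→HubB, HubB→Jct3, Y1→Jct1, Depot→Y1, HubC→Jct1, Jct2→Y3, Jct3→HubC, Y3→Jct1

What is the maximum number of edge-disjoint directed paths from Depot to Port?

Assign every edge capacity 1; by Menger, the answer equals the max flow.
Path Depot→Port (+1); total 1.
Path Depot→Y1→Port (+1); total 2.
Path Depot→HubC→Port (+1); total 3.
Path Depot→Y2→Jct1→Port (+1); total 4.
No residual Depot→Port path; max flow = 4.
Certifying cut of size 4: {Depot→Port, HubC→Port, Jct1→Port, Y1→Port}.

4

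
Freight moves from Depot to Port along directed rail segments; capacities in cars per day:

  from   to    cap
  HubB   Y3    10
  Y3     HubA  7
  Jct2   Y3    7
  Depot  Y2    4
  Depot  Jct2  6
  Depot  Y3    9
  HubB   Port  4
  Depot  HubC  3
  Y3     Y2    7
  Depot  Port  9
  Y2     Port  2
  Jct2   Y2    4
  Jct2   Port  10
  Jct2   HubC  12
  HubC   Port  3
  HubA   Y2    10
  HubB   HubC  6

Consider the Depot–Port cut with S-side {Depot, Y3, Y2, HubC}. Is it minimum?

Given cut capacity: 6 + 9 + 7 + 2 + 3 = 27.
Augment Depot→Port: bottleneck 9, flow now 9.
Augment Depot→Jct2→Port: bottleneck 6, flow now 15.
Augment Depot→Y2→Port: bottleneck 2, flow now 17.
Augment Depot→HubC→Port: bottleneck 3, flow now 20.
No augmenting path remains; maximum flow = 20.
In the residual graph, reachable from Depot: {Depot, Y3, HubA, Y2}.
Min-cut edges: Depot→Jct2 (6), Depot→HubC (3), Depot→Port (9), Y2→Port (2); capacity 6 + 3 + 9 + 2 = 20.
Cut capacity 27 exceeds the max flow 20, so it is not minimum.

No — its capacity is 27, but the minimum cut has capacity 20.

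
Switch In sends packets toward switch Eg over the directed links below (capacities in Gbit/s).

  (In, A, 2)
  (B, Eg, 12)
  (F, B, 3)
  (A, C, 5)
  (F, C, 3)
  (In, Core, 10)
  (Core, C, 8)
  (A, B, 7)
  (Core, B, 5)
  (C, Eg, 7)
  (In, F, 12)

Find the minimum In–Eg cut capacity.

17

Augment In→Core→B→Eg: bottleneck 5, flow now 5.
Augment In→Core→C→Eg: bottleneck 5, flow now 10.
Augment In→F→B→Eg: bottleneck 3, flow now 13.
Augment In→F→C→Eg: bottleneck 2, flow now 15.
Augment In→A→B→Eg: bottleneck 2, flow now 17.
No augmenting path remains; maximum flow = 17.
By max-flow min-cut, the minimum cut capacity equals the max flow.
In the residual graph, reachable from In: {In, Core, F, C}.
Min-cut edges: In→A (2), Core→B (5), F→B (3), C→Eg (7); capacity 2 + 5 + 3 + 7 = 17.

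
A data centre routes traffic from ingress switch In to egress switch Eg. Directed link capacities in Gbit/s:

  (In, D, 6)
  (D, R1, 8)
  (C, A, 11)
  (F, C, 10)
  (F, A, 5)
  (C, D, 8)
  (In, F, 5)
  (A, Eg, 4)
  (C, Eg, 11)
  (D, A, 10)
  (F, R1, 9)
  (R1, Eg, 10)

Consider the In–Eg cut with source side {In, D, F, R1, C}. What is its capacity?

Edges leaving {In, D, F, R1, C}: D→A (10), F→A (5), R1→Eg (10), C→A (11), C→Eg (11).
Cut capacity = 10 + 5 + 10 + 11 + 11 = 47.

47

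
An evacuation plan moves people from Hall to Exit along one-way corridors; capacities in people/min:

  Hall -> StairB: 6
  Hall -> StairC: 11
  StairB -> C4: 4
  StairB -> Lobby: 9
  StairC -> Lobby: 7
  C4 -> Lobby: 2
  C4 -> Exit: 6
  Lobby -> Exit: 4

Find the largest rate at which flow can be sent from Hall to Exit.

8

Augment Hall→StairB→C4→Exit: bottleneck 4, flow now 4.
Augment Hall→StairB→Lobby→Exit: bottleneck 2, flow now 6.
Augment Hall→StairC→Lobby→Exit: bottleneck 2, flow now 8.
No augmenting path remains; maximum flow = 8.
In the residual graph, reachable from Hall: {Hall, StairB, StairC, Lobby}.
Min-cut edges: StairB→C4 (4), Lobby→Exit (4); capacity 4 + 4 = 8.
This cut is saturated, so no flow can exceed 8.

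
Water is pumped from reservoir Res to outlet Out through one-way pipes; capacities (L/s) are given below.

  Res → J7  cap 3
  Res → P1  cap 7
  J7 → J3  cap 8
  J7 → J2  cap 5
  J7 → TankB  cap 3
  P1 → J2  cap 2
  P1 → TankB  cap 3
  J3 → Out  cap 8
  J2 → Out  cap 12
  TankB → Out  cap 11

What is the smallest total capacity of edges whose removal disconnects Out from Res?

Augment Res→J7→J3→Out: bottleneck 3, flow now 3.
Augment Res→P1→J2→Out: bottleneck 2, flow now 5.
Augment Res→P1→TankB→Out: bottleneck 3, flow now 8.
No augmenting path remains; maximum flow = 8.
By max-flow min-cut, the minimum cut capacity equals the max flow.
In the residual graph, reachable from Res: {Res, P1}.
Min-cut edges: Res→J7 (3), P1→J2 (2), P1→TankB (3); capacity 3 + 2 + 3 = 8.

8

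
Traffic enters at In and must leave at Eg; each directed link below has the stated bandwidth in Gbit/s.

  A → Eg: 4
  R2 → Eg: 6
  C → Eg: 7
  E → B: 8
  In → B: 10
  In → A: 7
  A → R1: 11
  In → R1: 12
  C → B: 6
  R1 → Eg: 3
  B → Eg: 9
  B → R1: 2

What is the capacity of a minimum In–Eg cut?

16

Augment In→A→Eg: bottleneck 4, flow now 4.
Augment In→B→Eg: bottleneck 9, flow now 13.
Augment In→R1→Eg: bottleneck 3, flow now 16.
No augmenting path remains; maximum flow = 16.
By max-flow min-cut, the minimum cut capacity equals the max flow.
In the residual graph, reachable from In: {In, A, B, R1}.
Min-cut edges: A→Eg (4), B→Eg (9), R1→Eg (3); capacity 4 + 9 + 3 = 16.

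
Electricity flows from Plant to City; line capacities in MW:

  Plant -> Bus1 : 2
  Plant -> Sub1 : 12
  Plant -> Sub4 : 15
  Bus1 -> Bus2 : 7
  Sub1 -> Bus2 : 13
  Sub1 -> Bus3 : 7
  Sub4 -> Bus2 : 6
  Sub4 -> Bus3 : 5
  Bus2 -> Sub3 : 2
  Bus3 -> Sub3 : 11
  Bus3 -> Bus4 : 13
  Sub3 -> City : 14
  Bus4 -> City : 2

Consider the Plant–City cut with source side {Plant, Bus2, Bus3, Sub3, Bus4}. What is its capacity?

45

Edges leaving {Plant, Bus2, Bus3, Sub3, Bus4}: Plant→Bus1 (2), Plant→Sub1 (12), Plant→Sub4 (15), Sub3→City (14), Bus4→City (2).
Cut capacity = 2 + 12 + 15 + 14 + 2 = 45.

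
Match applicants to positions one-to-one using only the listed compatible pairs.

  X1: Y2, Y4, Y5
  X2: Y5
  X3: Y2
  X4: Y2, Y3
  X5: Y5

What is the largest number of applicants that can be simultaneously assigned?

Unit-capacity flow: source→left, listed edges, right→sink; max matching = max flow.
Augmenting path X1→Y2 (+1); matched 1.
Augmenting path X2→Y5 (+1); matched 2.
Augmenting path X4→Y3 (+1); matched 3.
Augmenting path X3→Y2→X1→Y4 (+1); matched 4.
No augmenting path remains; maximum matching = 4.
König certificate: {X1, X3, X4, Y5} is a vertex cover of size 4 (every listed pair touches it), so no matching can be larger.

4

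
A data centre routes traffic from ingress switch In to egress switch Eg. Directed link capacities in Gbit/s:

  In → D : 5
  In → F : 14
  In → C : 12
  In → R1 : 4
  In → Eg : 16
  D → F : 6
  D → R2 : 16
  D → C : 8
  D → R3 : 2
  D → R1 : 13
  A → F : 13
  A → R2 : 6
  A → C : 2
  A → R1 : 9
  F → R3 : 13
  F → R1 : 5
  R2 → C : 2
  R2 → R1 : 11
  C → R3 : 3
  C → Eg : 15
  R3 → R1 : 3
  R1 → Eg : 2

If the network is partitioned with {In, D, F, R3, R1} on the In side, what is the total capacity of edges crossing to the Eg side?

54

Edges leaving {In, D, F, R3, R1}: In→C (12), In→Eg (16), D→R2 (16), D→C (8), R1→Eg (2).
Cut capacity = 12 + 16 + 16 + 8 + 2 = 54.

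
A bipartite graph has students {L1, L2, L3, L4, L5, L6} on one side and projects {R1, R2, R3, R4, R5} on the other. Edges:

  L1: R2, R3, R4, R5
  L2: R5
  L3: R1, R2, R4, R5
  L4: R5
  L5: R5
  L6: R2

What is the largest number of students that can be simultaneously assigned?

4

Unit-capacity flow: source→left, listed edges, right→sink; max matching = max flow.
Augmenting path L1→R2 (+1); matched 1.
Augmenting path L2→R5 (+1); matched 2.
Augmenting path L3→R1 (+1); matched 3.
Augmenting path L6→R2→L1→R3 (+1); matched 4.
No augmenting path remains; maximum matching = 4.
König certificate: {L1, L3, L6, R5} is a vertex cover of size 4 (every listed pair touches it), so no matching can be larger.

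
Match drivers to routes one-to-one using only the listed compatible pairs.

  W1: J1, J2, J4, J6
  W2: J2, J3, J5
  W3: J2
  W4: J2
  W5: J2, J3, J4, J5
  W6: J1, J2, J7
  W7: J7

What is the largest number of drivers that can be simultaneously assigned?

6

Unit-capacity flow: source→left, listed edges, right→sink; max matching = max flow.
Augmenting path W1→J1 (+1); matched 1.
Augmenting path W2→J2 (+1); matched 2.
Augmenting path W5→J3 (+1); matched 3.
Augmenting path W6→J7 (+1); matched 4.
Augmenting path W3→J2→W2→J5 (+1); matched 5.
Augmenting path W7→J7→W6→J1→W1→J4 (+1); matched 6.
No augmenting path remains; maximum matching = 6.
König certificate: {W1, W2, W5, W6, W7, J2} is a vertex cover of size 6 (every listed pair touches it), so no matching can be larger.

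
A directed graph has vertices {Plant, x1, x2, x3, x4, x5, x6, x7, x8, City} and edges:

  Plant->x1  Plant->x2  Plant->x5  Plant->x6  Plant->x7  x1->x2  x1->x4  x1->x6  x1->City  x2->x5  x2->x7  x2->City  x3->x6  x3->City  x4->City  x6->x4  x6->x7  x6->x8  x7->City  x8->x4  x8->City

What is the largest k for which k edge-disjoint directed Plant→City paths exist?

Assign every edge capacity 1; by Menger, the answer equals the max flow.
Path Plant→x1→City (+1); total 1.
Path Plant→x2→City (+1); total 2.
Path Plant→x7→City (+1); total 3.
Path Plant→x6→x4→City (+1); total 4.
No residual Plant→City path; max flow = 4.
Certifying cut of size 4: {Plant→x1, Plant→x2, Plant→x6, Plant→x7}.

4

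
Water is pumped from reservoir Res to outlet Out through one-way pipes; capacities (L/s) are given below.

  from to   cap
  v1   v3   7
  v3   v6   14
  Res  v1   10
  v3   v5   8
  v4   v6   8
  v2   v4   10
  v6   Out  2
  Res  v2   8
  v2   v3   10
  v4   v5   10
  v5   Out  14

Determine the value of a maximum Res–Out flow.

Augment Res→v1→v3→v5→Out: bottleneck 7, flow now 7.
Augment Res→v2→v3→v5→Out: bottleneck 1, flow now 8.
Augment Res→v2→v3→v6→Out: bottleneck 2, flow now 10.
Augment Res→v2→v4→v5→Out: bottleneck 5, flow now 15.
No augmenting path remains; maximum flow = 15.
In the residual graph, reachable from Res: {Res, v1}.
Min-cut edges: Res→v2 (8), v1→v3 (7); capacity 8 + 7 = 15.
This cut is saturated, so no flow can exceed 15.

15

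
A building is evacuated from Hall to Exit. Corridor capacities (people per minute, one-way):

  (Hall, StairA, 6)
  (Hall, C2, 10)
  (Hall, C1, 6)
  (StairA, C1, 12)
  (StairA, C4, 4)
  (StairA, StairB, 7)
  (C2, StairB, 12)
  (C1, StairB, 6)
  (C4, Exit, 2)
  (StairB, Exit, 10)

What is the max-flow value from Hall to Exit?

12

Augment Hall→StairA→C4→Exit: bottleneck 2, flow now 2.
Augment Hall→StairA→StairB→Exit: bottleneck 4, flow now 6.
Augment Hall→C2→StairB→Exit: bottleneck 6, flow now 12.
No augmenting path remains; maximum flow = 12.
In the residual graph, reachable from Hall: {Hall, StairA, C2, C1, C4, StairB}.
Min-cut edges: C4→Exit (2), StairB→Exit (10); capacity 2 + 10 = 12.
This cut is saturated, so no flow can exceed 12.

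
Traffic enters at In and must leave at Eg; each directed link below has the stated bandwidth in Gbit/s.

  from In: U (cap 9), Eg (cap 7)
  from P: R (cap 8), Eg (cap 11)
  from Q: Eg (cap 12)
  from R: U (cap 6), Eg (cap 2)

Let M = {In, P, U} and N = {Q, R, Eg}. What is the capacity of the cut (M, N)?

Edges leaving {In, P, U}: In→Eg (7), P→R (8), P→Eg (11).
Cut capacity = 7 + 8 + 11 = 26.

26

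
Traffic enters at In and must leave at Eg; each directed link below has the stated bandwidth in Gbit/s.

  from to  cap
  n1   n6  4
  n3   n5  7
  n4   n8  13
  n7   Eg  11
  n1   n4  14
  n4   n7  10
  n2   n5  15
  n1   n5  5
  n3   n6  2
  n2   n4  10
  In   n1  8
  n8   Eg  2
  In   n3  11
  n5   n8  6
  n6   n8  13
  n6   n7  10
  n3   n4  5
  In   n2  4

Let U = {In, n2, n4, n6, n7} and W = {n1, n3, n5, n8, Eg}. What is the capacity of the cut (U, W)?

71

Edges leaving {In, n2, n4, n6, n7}: In→n1 (8), In→n3 (11), n2→n5 (15), n4→n8 (13), n6→n8 (13), n7→Eg (11).
Cut capacity = 8 + 11 + 15 + 13 + 13 + 11 = 71.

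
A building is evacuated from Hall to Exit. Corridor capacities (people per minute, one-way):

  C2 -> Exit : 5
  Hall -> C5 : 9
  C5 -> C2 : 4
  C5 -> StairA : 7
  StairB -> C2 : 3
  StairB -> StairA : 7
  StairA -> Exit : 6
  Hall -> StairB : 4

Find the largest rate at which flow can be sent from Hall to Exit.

11

Augment Hall→C5→C2→Exit: bottleneck 4, flow now 4.
Augment Hall→C5→StairA→Exit: bottleneck 5, flow now 9.
Augment Hall→StairB→C2→Exit: bottleneck 1, flow now 10.
Augment Hall→StairB→StairA→Exit: bottleneck 1, flow now 11.
No augmenting path remains; maximum flow = 11.
In the residual graph, reachable from Hall: {Hall, C5, StairB, C2, StairA}.
Min-cut edges: C2→Exit (5), StairA→Exit (6); capacity 5 + 6 = 11.
This cut is saturated, so no flow can exceed 11.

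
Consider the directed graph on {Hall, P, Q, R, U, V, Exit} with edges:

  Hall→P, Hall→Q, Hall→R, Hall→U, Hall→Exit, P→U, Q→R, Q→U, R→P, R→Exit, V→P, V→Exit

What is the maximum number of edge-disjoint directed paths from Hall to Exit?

Assign every edge capacity 1; by Menger, the answer equals the max flow.
Path Hall→Exit (+1); total 1.
Path Hall→R→Exit (+1); total 2.
No residual Hall→Exit path; max flow = 2.
Certifying cut of size 2: {Hall→Exit, R→Exit}.

2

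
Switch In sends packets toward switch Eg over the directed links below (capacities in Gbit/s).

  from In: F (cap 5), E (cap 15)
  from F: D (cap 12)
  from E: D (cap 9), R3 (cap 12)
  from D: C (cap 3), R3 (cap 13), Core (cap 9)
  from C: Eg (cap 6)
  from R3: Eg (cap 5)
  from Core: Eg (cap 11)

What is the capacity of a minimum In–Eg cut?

Augment In→E→R3→Eg: bottleneck 5, flow now 5.
Augment In→F→D→C→Eg: bottleneck 3, flow now 8.
Augment In→F→D→Core→Eg: bottleneck 2, flow now 10.
Augment In→E→D→Core→Eg: bottleneck 7, flow now 17.
No augmenting path remains; maximum flow = 17.
By max-flow min-cut, the minimum cut capacity equals the max flow.
In the residual graph, reachable from In: {In, F, E, D, R3}.
Min-cut edges: D→C (3), D→Core (9), R3→Eg (5); capacity 3 + 9 + 5 = 17.

17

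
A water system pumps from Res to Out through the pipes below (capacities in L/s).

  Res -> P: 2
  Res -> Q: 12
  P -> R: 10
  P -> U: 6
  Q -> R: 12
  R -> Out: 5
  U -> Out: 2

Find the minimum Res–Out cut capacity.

Augment Res→P→R→Out: bottleneck 2, flow now 2.
Augment Res→Q→R→Out: bottleneck 3, flow now 5.
Augment Res→Q→R→P→U→Out: bottleneck 2, flow now 7. (uses reverse residual edge)
No augmenting path remains; maximum flow = 7.
By max-flow min-cut, the minimum cut capacity equals the max flow.
In the residual graph, reachable from Res: {Res, Q, R}.
Min-cut edges: Res→P (2), R→Out (5); capacity 2 + 5 = 7.

7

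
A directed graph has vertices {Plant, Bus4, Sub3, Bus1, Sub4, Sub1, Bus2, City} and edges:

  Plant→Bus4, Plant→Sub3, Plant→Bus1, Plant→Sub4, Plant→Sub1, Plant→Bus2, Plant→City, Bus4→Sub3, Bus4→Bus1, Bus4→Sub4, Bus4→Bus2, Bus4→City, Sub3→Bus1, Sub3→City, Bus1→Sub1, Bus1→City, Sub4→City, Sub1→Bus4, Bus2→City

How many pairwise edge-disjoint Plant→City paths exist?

Assign every edge capacity 1; by Menger, the answer equals the max flow.
Path Plant→City (+1); total 1.
Path Plant→Bus4→City (+1); total 2.
Path Plant→Sub3→City (+1); total 3.
Path Plant→Bus1→City (+1); total 4.
Path Plant→Sub4→City (+1); total 5.
Path Plant→Bus2→City (+1); total 6.
No residual Plant→City path; max flow = 6.
Certifying cut of size 6: {Bus1→City, Bus2→City, Bus4→City, Plant→City, Sub3→City, Sub4→City}.

6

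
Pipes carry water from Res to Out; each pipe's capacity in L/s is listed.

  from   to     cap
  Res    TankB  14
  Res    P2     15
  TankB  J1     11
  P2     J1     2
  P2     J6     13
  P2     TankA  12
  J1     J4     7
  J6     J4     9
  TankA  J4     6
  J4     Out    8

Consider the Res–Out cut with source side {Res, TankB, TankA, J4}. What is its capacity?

34

Edges leaving {Res, TankB, TankA, J4}: Res→P2 (15), TankB→J1 (11), J4→Out (8).
Cut capacity = 15 + 11 + 8 = 34.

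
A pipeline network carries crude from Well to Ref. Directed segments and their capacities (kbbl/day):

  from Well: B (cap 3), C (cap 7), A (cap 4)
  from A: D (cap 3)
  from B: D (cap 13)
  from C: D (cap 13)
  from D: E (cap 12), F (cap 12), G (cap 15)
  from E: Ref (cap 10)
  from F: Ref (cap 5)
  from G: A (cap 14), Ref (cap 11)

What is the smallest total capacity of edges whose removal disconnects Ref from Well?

Augment Well→A→D→E→Ref: bottleneck 3, flow now 3.
Augment Well→B→D→E→Ref: bottleneck 3, flow now 6.
Augment Well→C→D→E→Ref: bottleneck 4, flow now 10.
Augment Well→C→D→F→Ref: bottleneck 3, flow now 13.
No augmenting path remains; maximum flow = 13.
By max-flow min-cut, the minimum cut capacity equals the max flow.
In the residual graph, reachable from Well: {Well, A}.
Min-cut edges: Well→B (3), Well→C (7), A→D (3); capacity 3 + 7 + 3 = 13.

13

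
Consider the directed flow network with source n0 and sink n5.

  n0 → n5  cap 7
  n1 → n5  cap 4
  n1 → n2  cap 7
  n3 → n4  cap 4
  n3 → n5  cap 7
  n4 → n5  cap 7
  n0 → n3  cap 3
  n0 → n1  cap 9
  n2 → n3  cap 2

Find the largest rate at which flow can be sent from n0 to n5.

Augment n0→n5: bottleneck 7, flow now 7.
Augment n0→n1→n5: bottleneck 4, flow now 11.
Augment n0→n3→n5: bottleneck 3, flow now 14.
Augment n0→n1→n2→n3→n5: bottleneck 2, flow now 16.
No augmenting path remains; maximum flow = 16.
In the residual graph, reachable from n0: {n0, n1, n2}.
Min-cut edges: n0→n3 (3), n0→n5 (7), n1→n5 (4), n2→n3 (2); capacity 3 + 7 + 4 + 2 = 16.
This cut is saturated, so no flow can exceed 16.

16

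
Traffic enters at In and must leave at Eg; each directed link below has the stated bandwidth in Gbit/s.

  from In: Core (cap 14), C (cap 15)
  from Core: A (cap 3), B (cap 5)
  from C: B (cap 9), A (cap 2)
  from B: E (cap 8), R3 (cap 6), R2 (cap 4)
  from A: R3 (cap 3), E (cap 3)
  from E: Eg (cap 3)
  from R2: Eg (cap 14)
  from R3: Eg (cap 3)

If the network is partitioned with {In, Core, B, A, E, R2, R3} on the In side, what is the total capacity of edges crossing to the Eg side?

35

Edges leaving {In, Core, B, A, E, R2, R3}: In→C (15), E→Eg (3), R2→Eg (14), R3→Eg (3).
Cut capacity = 15 + 3 + 14 + 3 = 35.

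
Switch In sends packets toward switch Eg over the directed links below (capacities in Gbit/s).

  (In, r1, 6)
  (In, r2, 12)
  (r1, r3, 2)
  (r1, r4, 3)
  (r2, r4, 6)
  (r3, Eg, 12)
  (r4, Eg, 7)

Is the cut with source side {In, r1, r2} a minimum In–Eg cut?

No — its capacity is 11, but the minimum cut has capacity 9.

Given cut capacity: 2 + 3 + 6 = 11.
Augment In→r1→r3→Eg: bottleneck 2, flow now 2.
Augment In→r1→r4→Eg: bottleneck 3, flow now 5.
Augment In→r2→r4→Eg: bottleneck 4, flow now 9.
No augmenting path remains; maximum flow = 9.
In the residual graph, reachable from In: {In, r1, r2, r4}.
Min-cut edges: r1→r3 (2), r4→Eg (7); capacity 2 + 7 = 9.
Cut capacity 11 exceeds the max flow 9, so it is not minimum.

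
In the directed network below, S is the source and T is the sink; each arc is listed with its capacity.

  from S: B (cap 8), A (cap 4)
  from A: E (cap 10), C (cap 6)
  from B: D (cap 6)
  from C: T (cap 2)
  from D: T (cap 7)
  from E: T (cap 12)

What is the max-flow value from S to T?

10

Augment S→A→C→T: bottleneck 2, flow now 2.
Augment S→A→E→T: bottleneck 2, flow now 4.
Augment S→B→D→T: bottleneck 6, flow now 10.
No augmenting path remains; maximum flow = 10.
In the residual graph, reachable from S: {S, B}.
Min-cut edges: S→A (4), B→D (6); capacity 4 + 6 = 10.
This cut is saturated, so no flow can exceed 10.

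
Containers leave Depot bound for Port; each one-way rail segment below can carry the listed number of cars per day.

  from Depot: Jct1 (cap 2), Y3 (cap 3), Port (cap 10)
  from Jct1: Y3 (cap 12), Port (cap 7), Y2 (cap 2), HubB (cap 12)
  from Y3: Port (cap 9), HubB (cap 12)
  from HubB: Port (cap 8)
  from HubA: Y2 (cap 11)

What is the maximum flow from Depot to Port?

Augment Depot→Port: bottleneck 10, flow now 10.
Augment Depot→Jct1→Port: bottleneck 2, flow now 12.
Augment Depot→Y3→Port: bottleneck 3, flow now 15.
No augmenting path remains; maximum flow = 15.
In the residual graph, reachable from Depot: {Depot}.
Min-cut edges: Depot→Jct1 (2), Depot→Y3 (3), Depot→Port (10); capacity 2 + 3 + 10 = 15.
This cut is saturated, so no flow can exceed 15.

15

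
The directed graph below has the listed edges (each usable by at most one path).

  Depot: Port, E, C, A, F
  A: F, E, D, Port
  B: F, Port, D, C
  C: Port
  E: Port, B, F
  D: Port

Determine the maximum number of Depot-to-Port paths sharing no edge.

4

Assign every edge capacity 1; by Menger, the answer equals the max flow.
Path Depot→Port (+1); total 1.
Path Depot→A→Port (+1); total 2.
Path Depot→C→Port (+1); total 3.
Path Depot→E→Port (+1); total 4.
No residual Depot→Port path; max flow = 4.
Certifying cut of size 4: {Depot→A, Depot→C, Depot→E, Depot→Port}.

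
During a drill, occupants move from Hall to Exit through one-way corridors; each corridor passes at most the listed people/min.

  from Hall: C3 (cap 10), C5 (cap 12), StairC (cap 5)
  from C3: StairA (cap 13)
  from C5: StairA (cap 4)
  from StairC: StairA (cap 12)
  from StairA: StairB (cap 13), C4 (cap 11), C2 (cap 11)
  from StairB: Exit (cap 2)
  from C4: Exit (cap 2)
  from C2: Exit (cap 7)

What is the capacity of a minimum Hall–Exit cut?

Augment Hall→C3→StairA→StairB→Exit: bottleneck 2, flow now 2.
Augment Hall→C3→StairA→C4→Exit: bottleneck 2, flow now 4.
Augment Hall→C3→StairA→C2→Exit: bottleneck 6, flow now 10.
Augment Hall→C5→StairA→C2→Exit: bottleneck 1, flow now 11.
No augmenting path remains; maximum flow = 11.
By max-flow min-cut, the minimum cut capacity equals the max flow.
In the residual graph, reachable from Hall: {Hall, C3, C5, StairC, StairA, StairB, C4, C2}.
Min-cut edges: StairB→Exit (2), C4→Exit (2), C2→Exit (7); capacity 2 + 2 + 7 = 11.

11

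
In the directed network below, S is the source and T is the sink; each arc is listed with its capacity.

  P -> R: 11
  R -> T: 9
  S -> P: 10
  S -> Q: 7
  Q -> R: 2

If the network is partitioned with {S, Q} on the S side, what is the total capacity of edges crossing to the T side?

12

Edges leaving {S, Q}: S→P (10), Q→R (2).
Cut capacity = 10 + 2 = 12.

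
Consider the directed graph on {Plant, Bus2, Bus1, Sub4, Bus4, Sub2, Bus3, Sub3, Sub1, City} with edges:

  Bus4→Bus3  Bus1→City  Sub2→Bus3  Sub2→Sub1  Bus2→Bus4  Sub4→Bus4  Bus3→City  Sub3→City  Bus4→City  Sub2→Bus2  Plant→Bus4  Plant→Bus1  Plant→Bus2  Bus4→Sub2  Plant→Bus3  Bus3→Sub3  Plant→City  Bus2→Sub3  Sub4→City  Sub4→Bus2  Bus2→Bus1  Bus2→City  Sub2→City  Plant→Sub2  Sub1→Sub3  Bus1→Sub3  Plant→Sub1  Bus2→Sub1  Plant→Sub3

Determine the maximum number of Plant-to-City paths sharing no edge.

7

Assign every edge capacity 1; by Menger, the answer equals the max flow.
Path Plant→City (+1); total 1.
Path Plant→Bus2→City (+1); total 2.
Path Plant→Bus1→City (+1); total 3.
Path Plant→Bus4→City (+1); total 4.
Path Plant→Sub2→City (+1); total 5.
Path Plant→Bus3→City (+1); total 6.
Path Plant→Sub3→City (+1); total 7.
No residual Plant→City path; max flow = 7.
Certifying cut of size 7: {Plant→Bus1, Plant→Bus2, Plant→Bus3, Plant→Bus4, Plant→City, Plant→Sub2, Sub3→City}.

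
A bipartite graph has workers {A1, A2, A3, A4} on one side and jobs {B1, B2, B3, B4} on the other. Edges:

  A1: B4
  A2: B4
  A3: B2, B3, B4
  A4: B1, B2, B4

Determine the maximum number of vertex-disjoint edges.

Unit-capacity flow: source→left, listed edges, right→sink; max matching = max flow.
Augmenting path A1→B4 (+1); matched 1.
Augmenting path A3→B2 (+1); matched 2.
Augmenting path A4→B1 (+1); matched 3.
No augmenting path remains; maximum matching = 3.
König certificate: {A3, A4, B4} is a vertex cover of size 3 (every listed pair touches it), so no matching can be larger.

3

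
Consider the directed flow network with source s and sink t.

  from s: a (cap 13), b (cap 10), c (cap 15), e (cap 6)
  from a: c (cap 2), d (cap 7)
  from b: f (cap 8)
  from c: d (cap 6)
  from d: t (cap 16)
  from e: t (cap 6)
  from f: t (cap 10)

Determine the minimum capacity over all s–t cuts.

Augment s→e→t: bottleneck 6, flow now 6.
Augment s→a→d→t: bottleneck 7, flow now 13.
Augment s→b→f→t: bottleneck 8, flow now 21.
Augment s→c→d→t: bottleneck 6, flow now 27.
No augmenting path remains; maximum flow = 27.
By max-flow min-cut, the minimum cut capacity equals the max flow.
In the residual graph, reachable from s: {s, a, b, c}.
Min-cut edges: s→e (6), a→d (7), b→f (8), c→d (6); capacity 6 + 7 + 8 + 6 = 27.

27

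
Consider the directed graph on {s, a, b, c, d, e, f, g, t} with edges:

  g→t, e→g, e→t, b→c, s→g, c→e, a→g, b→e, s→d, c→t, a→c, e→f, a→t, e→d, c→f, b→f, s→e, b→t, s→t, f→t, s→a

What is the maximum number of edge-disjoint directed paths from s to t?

4

Assign every edge capacity 1; by Menger, the answer equals the max flow.
Path s→t (+1); total 1.
Path s→a→t (+1); total 2.
Path s→e→t (+1); total 3.
Path s→g→t (+1); total 4.
No residual s→t path; max flow = 4.
Certifying cut of size 4: {s→a, s→e, s→g, s→t}.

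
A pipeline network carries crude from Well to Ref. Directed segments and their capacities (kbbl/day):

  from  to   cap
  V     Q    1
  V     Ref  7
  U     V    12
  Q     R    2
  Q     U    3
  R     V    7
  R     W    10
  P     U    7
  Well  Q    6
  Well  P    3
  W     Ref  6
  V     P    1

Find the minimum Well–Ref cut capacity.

8

Augment Well→P→U→V→Ref: bottleneck 3, flow now 3.
Augment Well→Q→R→V→Ref: bottleneck 2, flow now 5.
Augment Well→Q→U→V→Ref: bottleneck 2, flow now 7.
Augment Well→Q→U→V→R→W→Ref: bottleneck 1, flow now 8. (uses reverse residual edge)
No augmenting path remains; maximum flow = 8.
By max-flow min-cut, the minimum cut capacity equals the max flow.
In the residual graph, reachable from Well: {Well, Q}.
Min-cut edges: Well→P (3), Q→R (2), Q→U (3); capacity 3 + 2 + 3 = 8.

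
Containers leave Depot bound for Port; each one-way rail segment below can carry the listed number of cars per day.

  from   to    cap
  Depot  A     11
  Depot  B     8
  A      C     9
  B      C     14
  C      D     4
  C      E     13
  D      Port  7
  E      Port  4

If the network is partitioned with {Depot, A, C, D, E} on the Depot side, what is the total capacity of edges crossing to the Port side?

Edges leaving {Depot, A, C, D, E}: Depot→B (8), D→Port (7), E→Port (4).
Cut capacity = 8 + 7 + 4 = 19.

19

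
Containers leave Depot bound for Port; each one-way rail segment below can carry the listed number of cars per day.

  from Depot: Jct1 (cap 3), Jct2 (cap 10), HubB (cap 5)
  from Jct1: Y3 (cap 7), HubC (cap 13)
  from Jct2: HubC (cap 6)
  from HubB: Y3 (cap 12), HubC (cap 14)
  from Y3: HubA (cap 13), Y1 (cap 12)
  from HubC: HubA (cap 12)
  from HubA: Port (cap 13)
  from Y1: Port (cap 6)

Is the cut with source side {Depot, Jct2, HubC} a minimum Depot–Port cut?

Given cut capacity: 3 + 5 + 12 = 20.
Augment Depot→Jct1→Y3→HubA→Port: bottleneck 3, flow now 3.
Augment Depot→Jct2→HubC→HubA→Port: bottleneck 6, flow now 9.
Augment Depot→HubB→Y3→HubA→Port: bottleneck 4, flow now 13.
Augment Depot→HubB→Y3→Y1→Port: bottleneck 1, flow now 14.
No augmenting path remains; maximum flow = 14.
In the residual graph, reachable from Depot: {Depot, Jct2}.
Min-cut edges: Depot→Jct1 (3), Depot→HubB (5), Jct2→HubC (6); capacity 3 + 5 + 6 = 14.
Cut capacity 20 exceeds the max flow 14, so it is not minimum.

No — its capacity is 20, but the minimum cut has capacity 14.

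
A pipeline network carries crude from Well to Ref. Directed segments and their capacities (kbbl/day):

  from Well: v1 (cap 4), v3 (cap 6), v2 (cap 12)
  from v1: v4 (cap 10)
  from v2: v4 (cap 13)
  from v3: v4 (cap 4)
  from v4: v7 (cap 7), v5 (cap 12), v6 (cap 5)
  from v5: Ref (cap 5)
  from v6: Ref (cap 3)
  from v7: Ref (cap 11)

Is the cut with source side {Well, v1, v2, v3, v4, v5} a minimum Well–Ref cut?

Given cut capacity: 5 + 7 + 5 = 17.
Augment Well→v1→v4→v5→Ref: bottleneck 4, flow now 4.
Augment Well→v2→v4→v5→Ref: bottleneck 1, flow now 5.
Augment Well→v2→v4→v6→Ref: bottleneck 3, flow now 8.
Augment Well→v2→v4→v7→Ref: bottleneck 7, flow now 15.
No augmenting path remains; maximum flow = 15.
In the residual graph, reachable from Well: {Well, v1, v2, v3, v4, v5, v6}.
Min-cut edges: v4→v7 (7), v5→Ref (5), v6→Ref (3); capacity 7 + 5 + 3 = 15.
Cut capacity 17 exceeds the max flow 15, so it is not minimum.

No — its capacity is 17, but the minimum cut has capacity 15.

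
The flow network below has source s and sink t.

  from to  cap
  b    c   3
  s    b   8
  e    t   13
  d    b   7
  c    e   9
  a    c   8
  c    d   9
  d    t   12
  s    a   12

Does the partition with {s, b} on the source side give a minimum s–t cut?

Given cut capacity: 12 + 3 = 15.
Augment s→a→c→d→t: bottleneck 8, flow now 8.
Augment s→b→c→d→t: bottleneck 1, flow now 9.
Augment s→b→c→e→t: bottleneck 2, flow now 11.
No augmenting path remains; maximum flow = 11.
In the residual graph, reachable from s: {s, a, b}.
Min-cut edges: a→c (8), b→c (3); capacity 8 + 3 = 11.
Cut capacity 15 exceeds the max flow 11, so it is not minimum.

No — its capacity is 15, but the minimum cut has capacity 11.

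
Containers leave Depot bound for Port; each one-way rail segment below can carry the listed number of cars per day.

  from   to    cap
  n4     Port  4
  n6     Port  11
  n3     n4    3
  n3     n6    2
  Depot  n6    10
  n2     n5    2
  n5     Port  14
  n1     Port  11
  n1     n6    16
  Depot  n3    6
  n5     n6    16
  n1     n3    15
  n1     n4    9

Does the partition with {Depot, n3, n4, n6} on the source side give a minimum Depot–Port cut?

Given cut capacity: 4 + 11 = 15.
Augment Depot→n6→Port: bottleneck 10, flow now 10.
Augment Depot→n3→n4→Port: bottleneck 3, flow now 13.
Augment Depot→n3→n6→Port: bottleneck 1, flow now 14.
No augmenting path remains; maximum flow = 14.
In the residual graph, reachable from Depot: {Depot, n3, n6}.
Min-cut edges: n3→n4 (3), n6→Port (11); capacity 3 + 11 = 14.
Cut capacity 15 exceeds the max flow 14, so it is not minimum.

No — its capacity is 15, but the minimum cut has capacity 14.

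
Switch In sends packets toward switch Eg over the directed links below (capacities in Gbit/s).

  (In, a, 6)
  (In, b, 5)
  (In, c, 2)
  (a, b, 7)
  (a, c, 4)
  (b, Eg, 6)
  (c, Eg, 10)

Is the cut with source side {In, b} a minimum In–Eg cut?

Given cut capacity: 6 + 2 + 6 = 14.
Augment In→b→Eg: bottleneck 5, flow now 5.
Augment In→c→Eg: bottleneck 2, flow now 7.
Augment In→a→b→Eg: bottleneck 1, flow now 8.
Augment In→a→c→Eg: bottleneck 4, flow now 12.
No augmenting path remains; maximum flow = 12.
In the residual graph, reachable from In: {In, a, b}.
Min-cut edges: In→c (2), a→c (4), b→Eg (6); capacity 2 + 4 + 6 = 12.
Cut capacity 14 exceeds the max flow 12, so it is not minimum.

No — its capacity is 14, but the minimum cut has capacity 12.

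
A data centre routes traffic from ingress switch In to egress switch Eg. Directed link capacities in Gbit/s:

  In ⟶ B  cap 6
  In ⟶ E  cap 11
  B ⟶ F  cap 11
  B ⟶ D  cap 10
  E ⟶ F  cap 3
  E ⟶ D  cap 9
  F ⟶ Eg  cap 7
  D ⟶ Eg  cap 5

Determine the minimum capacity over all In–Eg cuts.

Augment In→B→F→Eg: bottleneck 6, flow now 6.
Augment In→E→F→Eg: bottleneck 1, flow now 7.
Augment In→E→D→Eg: bottleneck 5, flow now 12.
No augmenting path remains; maximum flow = 12.
By max-flow min-cut, the minimum cut capacity equals the max flow.
In the residual graph, reachable from In: {In, B, E, F, D}.
Min-cut edges: F→Eg (7), D→Eg (5); capacity 7 + 5 = 12.

12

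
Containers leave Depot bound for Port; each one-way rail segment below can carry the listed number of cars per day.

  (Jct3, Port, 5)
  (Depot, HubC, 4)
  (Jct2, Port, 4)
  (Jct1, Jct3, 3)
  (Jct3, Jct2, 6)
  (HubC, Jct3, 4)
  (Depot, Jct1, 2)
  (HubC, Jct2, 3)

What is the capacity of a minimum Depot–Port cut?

Augment Depot→Jct1→Jct3→Port: bottleneck 2, flow now 2.
Augment Depot→HubC→Jct3→Port: bottleneck 3, flow now 5.
Augment Depot→HubC→Jct2→Port: bottleneck 1, flow now 6.
No augmenting path remains; maximum flow = 6.
By max-flow min-cut, the minimum cut capacity equals the max flow.
In the residual graph, reachable from Depot: {Depot}.
Min-cut edges: Depot→Jct1 (2), Depot→HubC (4); capacity 2 + 4 = 6.

6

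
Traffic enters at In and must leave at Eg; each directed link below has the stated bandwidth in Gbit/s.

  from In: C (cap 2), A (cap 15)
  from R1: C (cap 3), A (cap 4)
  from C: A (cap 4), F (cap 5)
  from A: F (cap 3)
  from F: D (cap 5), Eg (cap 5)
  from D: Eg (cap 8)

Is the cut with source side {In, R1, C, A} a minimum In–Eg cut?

No — its capacity is 8, but the minimum cut has capacity 5.

Given cut capacity: 5 + 3 = 8.
Augment In→C→F→Eg: bottleneck 2, flow now 2.
Augment In→A→F→Eg: bottleneck 3, flow now 5.
No augmenting path remains; maximum flow = 5.
In the residual graph, reachable from In: {In, A}.
Min-cut edges: In→C (2), A→F (3); capacity 2 + 3 = 5.
Cut capacity 8 exceeds the max flow 5, so it is not minimum.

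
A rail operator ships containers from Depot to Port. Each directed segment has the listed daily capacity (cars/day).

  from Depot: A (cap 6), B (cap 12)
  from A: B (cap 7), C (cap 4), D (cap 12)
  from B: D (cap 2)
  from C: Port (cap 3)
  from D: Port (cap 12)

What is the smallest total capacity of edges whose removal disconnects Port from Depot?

Augment Depot→A→C→Port: bottleneck 3, flow now 3.
Augment Depot→A→D→Port: bottleneck 3, flow now 6.
Augment Depot→B→D→Port: bottleneck 2, flow now 8.
No augmenting path remains; maximum flow = 8.
By max-flow min-cut, the minimum cut capacity equals the max flow.
In the residual graph, reachable from Depot: {Depot, B}.
Min-cut edges: Depot→A (6), B→D (2); capacity 6 + 2 = 8.

8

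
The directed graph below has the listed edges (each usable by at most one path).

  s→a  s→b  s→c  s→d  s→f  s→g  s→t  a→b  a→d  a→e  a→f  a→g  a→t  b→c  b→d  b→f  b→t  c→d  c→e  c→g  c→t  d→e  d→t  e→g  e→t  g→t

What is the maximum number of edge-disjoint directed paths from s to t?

6

Assign every edge capacity 1; by Menger, the answer equals the max flow.
Path s→t (+1); total 1.
Path s→a→t (+1); total 2.
Path s→b→t (+1); total 3.
Path s→c→t (+1); total 4.
Path s→d→t (+1); total 5.
Path s→g→t (+1); total 6.
No residual s→t path; max flow = 6.
Certifying cut of size 6: {s→a, s→b, s→c, s→d, s→g, s→t}.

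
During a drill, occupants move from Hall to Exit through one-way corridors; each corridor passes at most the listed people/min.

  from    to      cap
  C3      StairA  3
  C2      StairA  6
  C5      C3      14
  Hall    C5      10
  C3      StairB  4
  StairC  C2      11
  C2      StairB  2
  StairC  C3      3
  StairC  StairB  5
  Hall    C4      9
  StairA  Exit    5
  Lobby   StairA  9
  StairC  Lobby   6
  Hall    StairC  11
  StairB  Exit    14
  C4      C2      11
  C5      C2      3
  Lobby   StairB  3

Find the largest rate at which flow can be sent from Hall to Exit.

Augment Hall→StairC→StairB→Exit: bottleneck 5, flow now 5.
Augment Hall→StairC→C2→StairA→Exit: bottleneck 5, flow now 10.
Augment Hall→StairC→C2→StairB→Exit: bottleneck 1, flow now 11.
Augment Hall→C5→C2→StairB→Exit: bottleneck 1, flow now 12.
Augment Hall→C5→C3→StairB→Exit: bottleneck 4, flow now 16.
Augment Hall→C5→C2→StairC→Lobby→StairB→Exit: bottleneck 2, flow now 18. (uses reverse residual edge)
Augment Hall→C4→C2→StairC→Lobby→StairB→Exit: bottleneck 1, flow now 19. (uses reverse residual edge)
No augmenting path remains; maximum flow = 19.
In the residual graph, reachable from Hall: {Hall, StairC, C5, C4, C2, C3, Lobby, StairA}.
Min-cut edges: StairC→StairB (5), C2→StairB (2), C3→StairB (4), Lobby→StairB (3), StairA→Exit (5); capacity 5 + 2 + 4 + 3 + 5 = 19.
This cut is saturated, so no flow can exceed 19.

19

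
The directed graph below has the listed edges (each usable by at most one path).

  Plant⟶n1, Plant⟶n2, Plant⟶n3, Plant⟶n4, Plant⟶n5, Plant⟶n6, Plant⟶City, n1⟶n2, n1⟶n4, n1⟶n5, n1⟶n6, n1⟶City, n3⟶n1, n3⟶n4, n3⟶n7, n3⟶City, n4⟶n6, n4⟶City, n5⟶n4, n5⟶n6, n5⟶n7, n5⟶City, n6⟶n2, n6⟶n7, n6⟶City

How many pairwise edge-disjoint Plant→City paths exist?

Assign every edge capacity 1; by Menger, the answer equals the max flow.
Path Plant→City (+1); total 1.
Path Plant→n1→City (+1); total 2.
Path Plant→n3→City (+1); total 3.
Path Plant→n4→City (+1); total 4.
Path Plant→n5→City (+1); total 5.
Path Plant→n6→City (+1); total 6.
No residual Plant→City path; max flow = 6.
Certifying cut of size 6: {Plant→City, Plant→n1, Plant→n3, Plant→n4, Plant→n5, Plant→n6}.

6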